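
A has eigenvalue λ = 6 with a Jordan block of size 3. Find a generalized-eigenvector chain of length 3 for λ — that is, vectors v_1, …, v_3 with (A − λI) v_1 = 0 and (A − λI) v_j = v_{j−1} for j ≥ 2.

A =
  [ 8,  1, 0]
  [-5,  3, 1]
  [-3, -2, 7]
A Jordan chain for λ = 6 of length 3:
v_1 = (-1, 2, 1)ᵀ
v_2 = (2, -5, -3)ᵀ
v_3 = (1, 0, 0)ᵀ

Let N = A − (6)·I. We want v_3 with N^3 v_3 = 0 but N^2 v_3 ≠ 0; then v_{j-1} := N · v_j for j = 3, …, 2.

Pick v_3 = (1, 0, 0)ᵀ.
Then v_2 = N · v_3 = (2, -5, -3)ᵀ.
Then v_1 = N · v_2 = (-1, 2, 1)ᵀ.

Sanity check: (A − (6)·I) v_1 = (0, 0, 0)ᵀ = 0. ✓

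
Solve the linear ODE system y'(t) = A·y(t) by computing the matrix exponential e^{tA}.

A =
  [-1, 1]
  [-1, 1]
e^{tA} =
  [1 - t, t]
  [-t, t + 1]

Strategy: write A = P · J · P⁻¹ where J is a Jordan canonical form, so e^{tA} = P · e^{tJ} · P⁻¹, and e^{tJ} can be computed block-by-block.

A has Jordan form
J =
  [0, 1]
  [0, 0]
(up to reordering of blocks).

Per-block formulas:
  For a 2×2 Jordan block J_2(0): exp(t · J_2(0)) = e^(0t)·(I + t·N), where N is the 2×2 nilpotent shift.

After assembling e^{tJ} and conjugating by P, we get:

e^{tA} =
  [1 - t, t]
  [-t, t + 1]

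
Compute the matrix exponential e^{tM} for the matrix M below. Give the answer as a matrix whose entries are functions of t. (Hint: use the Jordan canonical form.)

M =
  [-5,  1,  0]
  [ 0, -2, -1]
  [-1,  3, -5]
e^{tM} =
  [t^2*exp(-4*t)/2 - t*exp(-4*t) + exp(-4*t), t^2*exp(-4*t)/2 + t*exp(-4*t), -t^2*exp(-4*t)/2]
  [t^2*exp(-4*t)/2, t^2*exp(-4*t)/2 + 2*t*exp(-4*t) + exp(-4*t), -t^2*exp(-4*t)/2 - t*exp(-4*t)]
  [t^2*exp(-4*t) - t*exp(-4*t), t^2*exp(-4*t) + 3*t*exp(-4*t), -t^2*exp(-4*t) - t*exp(-4*t) + exp(-4*t)]

Strategy: write M = P · J · P⁻¹ where J is a Jordan canonical form, so e^{tM} = P · e^{tJ} · P⁻¹, and e^{tJ} can be computed block-by-block.

M has Jordan form
J =
  [-4,  1,  0]
  [ 0, -4,  1]
  [ 0,  0, -4]
(up to reordering of blocks).

Per-block formulas:
  For a 3×3 Jordan block J_3(-4): exp(t · J_3(-4)) = e^(-4t)·(I + t·N + (t^2/2)·N^2), where N is the 3×3 nilpotent shift.

After assembling e^{tJ} and conjugating by P, we get:

e^{tM} =
  [t^2*exp(-4*t)/2 - t*exp(-4*t) + exp(-4*t), t^2*exp(-4*t)/2 + t*exp(-4*t), -t^2*exp(-4*t)/2]
  [t^2*exp(-4*t)/2, t^2*exp(-4*t)/2 + 2*t*exp(-4*t) + exp(-4*t), -t^2*exp(-4*t)/2 - t*exp(-4*t)]
  [t^2*exp(-4*t) - t*exp(-4*t), t^2*exp(-4*t) + 3*t*exp(-4*t), -t^2*exp(-4*t) - t*exp(-4*t) + exp(-4*t)]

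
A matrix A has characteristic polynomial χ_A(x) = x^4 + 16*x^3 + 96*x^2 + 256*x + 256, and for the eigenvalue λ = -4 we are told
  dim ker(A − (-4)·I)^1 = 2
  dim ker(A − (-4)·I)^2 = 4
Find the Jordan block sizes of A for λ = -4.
Block sizes for λ = -4: [2, 2]

From the dimensions of kernels of powers, the number of Jordan blocks of size at least j is d_j − d_{j−1} where d_j = dim ker(N^j) (with d_0 = 0). Computing the differences gives [2, 2].
The number of blocks of size exactly k is (#blocks of size ≥ k) − (#blocks of size ≥ k + 1), so the partition is: 2 block(s) of size 2.
In nonincreasing order the block sizes are [2, 2].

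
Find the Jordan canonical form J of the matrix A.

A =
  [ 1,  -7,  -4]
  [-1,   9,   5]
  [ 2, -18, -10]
J_3(0)

The characteristic polynomial is
  det(x·I − A) = x^3

Eigenvalues and multiplicities (the geometric multiplicity of λ is n − rank(A − λI), which equals the number of Jordan blocks for λ):
  λ = 0: algebraic multiplicity = 3, geometric multiplicity = 1

Determining the block sizes for each eigenvalue:
  λ = 0: one block (gm = 1), so the single block has size am = 3 → block sizes [3]

Assembling the blocks gives a Jordan form
J =
  [0, 1, 0]
  [0, 0, 1]
  [0, 0, 0]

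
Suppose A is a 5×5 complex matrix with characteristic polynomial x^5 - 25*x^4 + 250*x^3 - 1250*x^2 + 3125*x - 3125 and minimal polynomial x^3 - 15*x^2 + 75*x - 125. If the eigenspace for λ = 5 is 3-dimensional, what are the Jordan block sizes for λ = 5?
Block sizes for λ = 5: [3, 1, 1]

Step 1 — from the characteristic polynomial, algebraic multiplicity of λ = 5 is 5. From dim ker(A − (5)·I) = 3, there are exactly 3 Jordan blocks for λ = 5.
Step 2 — from the minimal polynomial, the factor (x − 5)^3 tells us the largest block for λ = 5 has size 3.
Step 3 — with total size 5, 3 blocks, and largest block 3, the block sizes (in nonincreasing order) are [3, 1, 1].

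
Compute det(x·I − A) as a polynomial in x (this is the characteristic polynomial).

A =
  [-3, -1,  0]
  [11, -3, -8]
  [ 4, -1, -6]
x^3 + 12*x^2 + 48*x + 64

Expanding det(x·I − A) (e.g. by cofactor expansion or by noting that A is similar to its Jordan form J, which has the same characteristic polynomial as A) gives
  χ_A(x) = x^3 + 12*x^2 + 48*x + 64
which factors as (x + 4)^3. The eigenvalues (with algebraic multiplicities) are λ = -4 with multiplicity 3.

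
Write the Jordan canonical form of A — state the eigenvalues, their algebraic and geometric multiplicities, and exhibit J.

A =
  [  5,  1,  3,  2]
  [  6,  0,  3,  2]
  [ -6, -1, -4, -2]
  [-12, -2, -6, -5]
J_2(-1) ⊕ J_1(-1) ⊕ J_1(-1)

The characteristic polynomial is
  det(x·I − A) = x^4 + 4*x^3 + 6*x^2 + 4*x + 1 = (x + 1)^4

Eigenvalues and multiplicities (the geometric multiplicity of λ is n − rank(A − λI), which equals the number of Jordan blocks for λ):
  λ = -1: algebraic multiplicity = 4, geometric multiplicity = 3

Determining the block sizes for each eigenvalue:
  λ = -1: 3 blocks summing to 4 forces exactly one block of size 2 and the rest size 1 → block sizes [2, 1, 1]

Assembling the blocks gives a Jordan form
J =
  [-1,  1,  0,  0]
  [ 0, -1,  0,  0]
  [ 0,  0, -1,  0]
  [ 0,  0,  0, -1]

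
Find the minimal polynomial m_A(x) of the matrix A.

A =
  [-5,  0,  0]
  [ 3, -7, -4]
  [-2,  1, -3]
x^3 + 15*x^2 + 75*x + 125

The characteristic polynomial is χ_A(x) = (x + 5)^3, so the eigenvalues are known. The minimal polynomial is
  m_A(x) = Π_λ (x − λ)^{k_λ}
where k_λ is the size of the *largest* Jordan block for λ (equivalently, the smallest k with (A − λI)^k v = 0 for every generalised eigenvector v of λ).

  λ = -5: largest Jordan block has size 3, contributing (x + 5)^3

So m_A(x) = (x + 5)^3 = x^3 + 15*x^2 + 75*x + 125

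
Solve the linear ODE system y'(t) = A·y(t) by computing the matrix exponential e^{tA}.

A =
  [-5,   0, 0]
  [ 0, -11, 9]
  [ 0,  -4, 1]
e^{tA} =
  [exp(-5*t), 0, 0]
  [0, -6*t*exp(-5*t) + exp(-5*t), 9*t*exp(-5*t)]
  [0, -4*t*exp(-5*t), 6*t*exp(-5*t) + exp(-5*t)]

Strategy: write A = P · J · P⁻¹ where J is a Jordan canonical form, so e^{tA} = P · e^{tJ} · P⁻¹, and e^{tJ} can be computed block-by-block.

A has Jordan form
J =
  [-5,  1,  0]
  [ 0, -5,  0]
  [ 0,  0, -5]
(up to reordering of blocks).

Per-block formulas:
  For a 1×1 block at λ = -5: exp(t · [-5]) = [e^(-5t)].
  For a 2×2 Jordan block J_2(-5): exp(t · J_2(-5)) = e^(-5t)·(I + t·N), where N is the 2×2 nilpotent shift.

After assembling e^{tJ} and conjugating by P, we get:

e^{tA} =
  [exp(-5*t), 0, 0]
  [0, -6*t*exp(-5*t) + exp(-5*t), 9*t*exp(-5*t)]
  [0, -4*t*exp(-5*t), 6*t*exp(-5*t) + exp(-5*t)]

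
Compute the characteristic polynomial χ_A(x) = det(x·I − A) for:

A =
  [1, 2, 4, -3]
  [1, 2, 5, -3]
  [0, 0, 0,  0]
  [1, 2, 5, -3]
x^4

Expanding det(x·I − A) (e.g. by cofactor expansion or by noting that A is similar to its Jordan form J, which has the same characteristic polynomial as A) gives
  χ_A(x) = x^4
which factors as x^4. The eigenvalues (with algebraic multiplicities) are λ = 0 with multiplicity 4.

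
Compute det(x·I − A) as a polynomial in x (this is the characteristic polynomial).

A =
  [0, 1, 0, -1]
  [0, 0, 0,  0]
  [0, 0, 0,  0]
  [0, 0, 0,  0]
x^4

Expanding det(x·I − A) (e.g. by cofactor expansion or by noting that A is similar to its Jordan form J, which has the same characteristic polynomial as A) gives
  χ_A(x) = x^4
which factors as x^4. The eigenvalues (with algebraic multiplicities) are λ = 0 with multiplicity 4.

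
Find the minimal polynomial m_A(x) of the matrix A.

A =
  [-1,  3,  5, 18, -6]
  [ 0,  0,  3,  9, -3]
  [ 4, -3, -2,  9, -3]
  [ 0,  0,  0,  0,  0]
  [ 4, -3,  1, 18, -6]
x^3 + 6*x^2 + 9*x

The characteristic polynomial is χ_A(x) = x^2*(x + 3)^3, so the eigenvalues are known. The minimal polynomial is
  m_A(x) = Π_λ (x − λ)^{k_λ}
where k_λ is the size of the *largest* Jordan block for λ (equivalently, the smallest k with (A − λI)^k v = 0 for every generalised eigenvector v of λ).

  λ = -3: largest Jordan block has size 2, contributing (x + 3)^2
  λ = 0: largest Jordan block has size 1, contributing (x − 0)

So m_A(x) = x*(x + 3)^2 = x^3 + 6*x^2 + 9*x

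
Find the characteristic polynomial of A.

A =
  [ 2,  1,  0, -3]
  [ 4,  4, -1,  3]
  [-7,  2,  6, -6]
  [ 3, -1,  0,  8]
x^4 - 20*x^3 + 150*x^2 - 500*x + 625

Expanding det(x·I − A) (e.g. by cofactor expansion or by noting that A is similar to its Jordan form J, which has the same characteristic polynomial as A) gives
  χ_A(x) = x^4 - 20*x^3 + 150*x^2 - 500*x + 625
which factors as (x - 5)^4. The eigenvalues (with algebraic multiplicities) are λ = 5 with multiplicity 4.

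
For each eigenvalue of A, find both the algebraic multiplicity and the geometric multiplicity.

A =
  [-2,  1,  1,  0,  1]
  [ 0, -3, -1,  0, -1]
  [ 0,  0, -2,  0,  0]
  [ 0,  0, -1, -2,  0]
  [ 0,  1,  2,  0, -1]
λ = -2: alg = 5, geom = 3

Step 1 — factor the characteristic polynomial to read off the algebraic multiplicities:
  χ_A(x) = (x + 2)^5

Step 2 — compute geometric multiplicities via the rank-nullity identity g(λ) = n − rank(A − λI):
  rank(A − (-2)·I) = 2, so dim ker(A − (-2)·I) = n − 2 = 3

Summary:
  λ = -2: algebraic multiplicity = 5, geometric multiplicity = 3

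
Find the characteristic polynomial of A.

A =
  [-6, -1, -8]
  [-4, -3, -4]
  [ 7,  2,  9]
x^3 - 3*x - 2

Expanding det(x·I − A) (e.g. by cofactor expansion or by noting that A is similar to its Jordan form J, which has the same characteristic polynomial as A) gives
  χ_A(x) = x^3 - 3*x - 2
which factors as (x - 2)*(x + 1)^2. The eigenvalues (with algebraic multiplicities) are λ = -1 with multiplicity 2, λ = 2 with multiplicity 1.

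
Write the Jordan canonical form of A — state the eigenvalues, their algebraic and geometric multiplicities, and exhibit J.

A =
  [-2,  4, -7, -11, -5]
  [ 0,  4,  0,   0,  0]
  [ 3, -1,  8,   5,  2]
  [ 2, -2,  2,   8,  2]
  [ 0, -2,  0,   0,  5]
J_1(4) ⊕ J_1(4) ⊕ J_3(5)

The characteristic polynomial is
  det(x·I − A) = x^5 - 23*x^4 + 211*x^3 - 965*x^2 + 2200*x - 2000 = (x - 5)^3*(x - 4)^2

Eigenvalues and multiplicities (the geometric multiplicity of λ is n − rank(A − λI), which equals the number of Jordan blocks for λ):
  λ = 4: algebraic multiplicity = 2, geometric multiplicity = 2
  λ = 5: algebraic multiplicity = 3, geometric multiplicity = 1

Determining the block sizes for each eigenvalue:
  λ = 4: gm = am = 2, so every block has size 1 → block sizes [1, 1]
  λ = 5: one block (gm = 1), so the single block has size am = 3 → block sizes [3]

Assembling the blocks gives a Jordan form
J =
  [4, 0, 0, 0, 0]
  [0, 4, 0, 0, 0]
  [0, 0, 5, 1, 0]
  [0, 0, 0, 5, 1]
  [0, 0, 0, 0, 5]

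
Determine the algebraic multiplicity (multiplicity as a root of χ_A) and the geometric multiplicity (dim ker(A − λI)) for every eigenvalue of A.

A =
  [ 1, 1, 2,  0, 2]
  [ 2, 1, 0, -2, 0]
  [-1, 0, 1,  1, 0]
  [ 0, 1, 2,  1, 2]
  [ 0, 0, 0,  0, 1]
λ = 1: alg = 5, geom = 3

Step 1 — factor the characteristic polynomial to read off the algebraic multiplicities:
  χ_A(x) = (x - 1)^5

Step 2 — compute geometric multiplicities via the rank-nullity identity g(λ) = n − rank(A − λI):
  rank(A − (1)·I) = 2, so dim ker(A − (1)·I) = n − 2 = 3

Summary:
  λ = 1: algebraic multiplicity = 5, geometric multiplicity = 3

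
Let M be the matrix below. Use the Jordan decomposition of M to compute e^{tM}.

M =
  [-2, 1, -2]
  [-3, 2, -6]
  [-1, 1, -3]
e^{tM} =
  [-t*exp(-t) + exp(-t), t*exp(-t), -2*t*exp(-t)]
  [-3*t*exp(-t), 3*t*exp(-t) + exp(-t), -6*t*exp(-t)]
  [-t*exp(-t), t*exp(-t), -2*t*exp(-t) + exp(-t)]

Strategy: write M = P · J · P⁻¹ where J is a Jordan canonical form, so e^{tM} = P · e^{tJ} · P⁻¹, and e^{tJ} can be computed block-by-block.

M has Jordan form
J =
  [-1,  1,  0]
  [ 0, -1,  0]
  [ 0,  0, -1]
(up to reordering of blocks).

Per-block formulas:
  For a 1×1 block at λ = -1: exp(t · [-1]) = [e^(-1t)].
  For a 2×2 Jordan block J_2(-1): exp(t · J_2(-1)) = e^(-1t)·(I + t·N), where N is the 2×2 nilpotent shift.

After assembling e^{tJ} and conjugating by P, we get:

e^{tM} =
  [-t*exp(-t) + exp(-t), t*exp(-t), -2*t*exp(-t)]
  [-3*t*exp(-t), 3*t*exp(-t) + exp(-t), -6*t*exp(-t)]
  [-t*exp(-t), t*exp(-t), -2*t*exp(-t) + exp(-t)]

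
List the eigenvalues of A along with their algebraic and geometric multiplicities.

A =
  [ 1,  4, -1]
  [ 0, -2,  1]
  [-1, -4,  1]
λ = 0: alg = 3, geom = 1

Step 1 — factor the characteristic polynomial to read off the algebraic multiplicities:
  χ_A(x) = x^3

Step 2 — compute geometric multiplicities via the rank-nullity identity g(λ) = n − rank(A − λI):
  rank(A − (0)·I) = 2, so dim ker(A − (0)·I) = n − 2 = 1

Summary:
  λ = 0: algebraic multiplicity = 3, geometric multiplicity = 1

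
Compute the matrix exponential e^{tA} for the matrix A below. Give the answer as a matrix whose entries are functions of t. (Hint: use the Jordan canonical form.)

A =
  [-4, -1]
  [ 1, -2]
e^{tA} =
  [-t*exp(-3*t) + exp(-3*t), -t*exp(-3*t)]
  [t*exp(-3*t), t*exp(-3*t) + exp(-3*t)]

Strategy: write A = P · J · P⁻¹ where J is a Jordan canonical form, so e^{tA} = P · e^{tJ} · P⁻¹, and e^{tJ} can be computed block-by-block.

A has Jordan form
J =
  [-3,  1]
  [ 0, -3]
(up to reordering of blocks).

Per-block formulas:
  For a 2×2 Jordan block J_2(-3): exp(t · J_2(-3)) = e^(-3t)·(I + t·N), where N is the 2×2 nilpotent shift.

After assembling e^{tJ} and conjugating by P, we get:

e^{tA} =
  [-t*exp(-3*t) + exp(-3*t), -t*exp(-3*t)]
  [t*exp(-3*t), t*exp(-3*t) + exp(-3*t)]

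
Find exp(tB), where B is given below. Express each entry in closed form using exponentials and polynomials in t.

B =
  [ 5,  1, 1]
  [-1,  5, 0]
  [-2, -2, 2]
e^{tB} =
  [-t^2*exp(4*t) + t*exp(4*t) + exp(4*t), t*exp(4*t), -t^2*exp(4*t)/2 + t*exp(4*t)]
  [-t^2*exp(4*t) - t*exp(4*t), t*exp(4*t) + exp(4*t), -t^2*exp(4*t)/2]
  [2*t^2*exp(4*t) - 2*t*exp(4*t), -2*t*exp(4*t), t^2*exp(4*t) - 2*t*exp(4*t) + exp(4*t)]

Strategy: write B = P · J · P⁻¹ where J is a Jordan canonical form, so e^{tB} = P · e^{tJ} · P⁻¹, and e^{tJ} can be computed block-by-block.

B has Jordan form
J =
  [4, 1, 0]
  [0, 4, 1]
  [0, 0, 4]
(up to reordering of blocks).

Per-block formulas:
  For a 3×3 Jordan block J_3(4): exp(t · J_3(4)) = e^(4t)·(I + t·N + (t^2/2)·N^2), where N is the 3×3 nilpotent shift.

After assembling e^{tJ} and conjugating by P, we get:

e^{tB} =
  [-t^2*exp(4*t) + t*exp(4*t) + exp(4*t), t*exp(4*t), -t^2*exp(4*t)/2 + t*exp(4*t)]
  [-t^2*exp(4*t) - t*exp(4*t), t*exp(4*t) + exp(4*t), -t^2*exp(4*t)/2]
  [2*t^2*exp(4*t) - 2*t*exp(4*t), -2*t*exp(4*t), t^2*exp(4*t) - 2*t*exp(4*t) + exp(4*t)]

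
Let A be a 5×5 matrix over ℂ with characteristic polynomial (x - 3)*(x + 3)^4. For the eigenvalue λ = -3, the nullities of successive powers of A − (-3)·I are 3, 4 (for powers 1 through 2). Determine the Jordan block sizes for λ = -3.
Block sizes for λ = -3: [2, 1, 1]

From the dimensions of kernels of powers, the number of Jordan blocks of size at least j is d_j − d_{j−1} where d_j = dim ker(N^j) (with d_0 = 0). Computing the differences gives [3, 1].
The number of blocks of size exactly k is (#blocks of size ≥ k) − (#blocks of size ≥ k + 1), so the partition is: 2 block(s) of size 1, 1 block(s) of size 2.
In nonincreasing order the block sizes are [2, 1, 1].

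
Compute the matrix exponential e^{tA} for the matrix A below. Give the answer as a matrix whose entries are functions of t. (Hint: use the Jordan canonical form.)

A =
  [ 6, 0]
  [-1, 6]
e^{tA} =
  [exp(6*t), 0]
  [-t*exp(6*t), exp(6*t)]

Strategy: write A = P · J · P⁻¹ where J is a Jordan canonical form, so e^{tA} = P · e^{tJ} · P⁻¹, and e^{tJ} can be computed block-by-block.

A has Jordan form
J =
  [6, 1]
  [0, 6]
(up to reordering of blocks).

Per-block formulas:
  For a 2×2 Jordan block J_2(6): exp(t · J_2(6)) = e^(6t)·(I + t·N), where N is the 2×2 nilpotent shift.

After assembling e^{tJ} and conjugating by P, we get:

e^{tA} =
  [exp(6*t), 0]
  [-t*exp(6*t), exp(6*t)]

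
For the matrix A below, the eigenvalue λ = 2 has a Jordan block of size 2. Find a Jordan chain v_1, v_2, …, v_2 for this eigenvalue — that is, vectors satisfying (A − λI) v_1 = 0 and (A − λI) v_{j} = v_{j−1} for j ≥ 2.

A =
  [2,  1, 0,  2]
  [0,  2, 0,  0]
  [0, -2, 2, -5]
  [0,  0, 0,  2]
A Jordan chain for λ = 2 of length 2:
v_1 = (1, 0, -2, 0)ᵀ
v_2 = (0, 1, 0, 0)ᵀ

Let N = A − (2)·I. We want v_2 with N^2 v_2 = 0 but N^1 v_2 ≠ 0; then v_{j-1} := N · v_j for j = 2, …, 2.

Pick v_2 = (0, 1, 0, 0)ᵀ.
Then v_1 = N · v_2 = (1, 0, -2, 0)ᵀ.

Sanity check: (A − (2)·I) v_1 = (0, 0, 0, 0)ᵀ = 0. ✓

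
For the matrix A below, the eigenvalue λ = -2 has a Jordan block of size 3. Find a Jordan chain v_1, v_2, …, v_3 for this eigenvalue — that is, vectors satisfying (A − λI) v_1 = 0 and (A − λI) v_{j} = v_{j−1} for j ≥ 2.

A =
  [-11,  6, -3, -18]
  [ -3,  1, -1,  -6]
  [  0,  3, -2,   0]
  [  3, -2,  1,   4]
A Jordan chain for λ = -2 of length 3:
v_1 = (9, 0, -9, -3)ᵀ
v_2 = (-9, -3, 0, 3)ᵀ
v_3 = (1, 0, 0, 0)ᵀ

Let N = A − (-2)·I. We want v_3 with N^3 v_3 = 0 but N^2 v_3 ≠ 0; then v_{j-1} := N · v_j for j = 3, …, 2.

Pick v_3 = (1, 0, 0, 0)ᵀ.
Then v_2 = N · v_3 = (-9, -3, 0, 3)ᵀ.
Then v_1 = N · v_2 = (9, 0, -9, -3)ᵀ.

Sanity check: (A − (-2)·I) v_1 = (0, 0, 0, 0)ᵀ = 0. ✓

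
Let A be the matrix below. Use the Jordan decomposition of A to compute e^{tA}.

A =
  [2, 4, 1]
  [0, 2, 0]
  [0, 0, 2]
e^{tA} =
  [exp(2*t), 4*t*exp(2*t), t*exp(2*t)]
  [0, exp(2*t), 0]
  [0, 0, exp(2*t)]

Strategy: write A = P · J · P⁻¹ where J is a Jordan canonical form, so e^{tA} = P · e^{tJ} · P⁻¹, and e^{tJ} can be computed block-by-block.

A has Jordan form
J =
  [2, 1, 0]
  [0, 2, 0]
  [0, 0, 2]
(up to reordering of blocks).

Per-block formulas:
  For a 1×1 block at λ = 2: exp(t · [2]) = [e^(2t)].
  For a 2×2 Jordan block J_2(2): exp(t · J_2(2)) = e^(2t)·(I + t·N), where N is the 2×2 nilpotent shift.

After assembling e^{tJ} and conjugating by P, we get:

e^{tA} =
  [exp(2*t), 4*t*exp(2*t), t*exp(2*t)]
  [0, exp(2*t), 0]
  [0, 0, exp(2*t)]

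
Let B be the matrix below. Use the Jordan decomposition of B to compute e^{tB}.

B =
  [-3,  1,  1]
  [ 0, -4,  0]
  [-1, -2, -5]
e^{tB} =
  [t*exp(-4*t) + exp(-4*t), -t^2*exp(-4*t)/2 + t*exp(-4*t), t*exp(-4*t)]
  [0, exp(-4*t), 0]
  [-t*exp(-4*t), t^2*exp(-4*t)/2 - 2*t*exp(-4*t), -t*exp(-4*t) + exp(-4*t)]

Strategy: write B = P · J · P⁻¹ where J is a Jordan canonical form, so e^{tB} = P · e^{tJ} · P⁻¹, and e^{tJ} can be computed block-by-block.

B has Jordan form
J =
  [-4,  1,  0]
  [ 0, -4,  1]
  [ 0,  0, -4]
(up to reordering of blocks).

Per-block formulas:
  For a 3×3 Jordan block J_3(-4): exp(t · J_3(-4)) = e^(-4t)·(I + t·N + (t^2/2)·N^2), where N is the 3×3 nilpotent shift.

After assembling e^{tJ} and conjugating by P, we get:

e^{tB} =
  [t*exp(-4*t) + exp(-4*t), -t^2*exp(-4*t)/2 + t*exp(-4*t), t*exp(-4*t)]
  [0, exp(-4*t), 0]
  [-t*exp(-4*t), t^2*exp(-4*t)/2 - 2*t*exp(-4*t), -t*exp(-4*t) + exp(-4*t)]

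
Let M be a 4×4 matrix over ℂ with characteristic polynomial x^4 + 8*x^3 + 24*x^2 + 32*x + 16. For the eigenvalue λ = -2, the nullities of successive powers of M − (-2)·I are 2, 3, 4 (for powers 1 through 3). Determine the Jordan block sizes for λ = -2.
Block sizes for λ = -2: [3, 1]

From the dimensions of kernels of powers, the number of Jordan blocks of size at least j is d_j − d_{j−1} where d_j = dim ker(N^j) (with d_0 = 0). Computing the differences gives [2, 1, 1].
The number of blocks of size exactly k is (#blocks of size ≥ k) − (#blocks of size ≥ k + 1), so the partition is: 1 block(s) of size 1, 1 block(s) of size 3.
In nonincreasing order the block sizes are [3, 1].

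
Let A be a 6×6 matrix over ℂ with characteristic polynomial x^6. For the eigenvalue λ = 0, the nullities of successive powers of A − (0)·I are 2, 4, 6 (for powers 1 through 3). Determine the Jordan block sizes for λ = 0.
Block sizes for λ = 0: [3, 3]

From the dimensions of kernels of powers, the number of Jordan blocks of size at least j is d_j − d_{j−1} where d_j = dim ker(N^j) (with d_0 = 0). Computing the differences gives [2, 2, 2].
The number of blocks of size exactly k is (#blocks of size ≥ k) − (#blocks of size ≥ k + 1), so the partition is: 2 block(s) of size 3.
In nonincreasing order the block sizes are [3, 3].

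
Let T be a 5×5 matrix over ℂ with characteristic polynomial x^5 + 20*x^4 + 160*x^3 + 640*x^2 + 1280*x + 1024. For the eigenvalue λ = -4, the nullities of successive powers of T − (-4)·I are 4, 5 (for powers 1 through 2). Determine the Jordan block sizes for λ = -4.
Block sizes for λ = -4: [2, 1, 1, 1]

From the dimensions of kernels of powers, the number of Jordan blocks of size at least j is d_j − d_{j−1} where d_j = dim ker(N^j) (with d_0 = 0). Computing the differences gives [4, 1].
The number of blocks of size exactly k is (#blocks of size ≥ k) − (#blocks of size ≥ k + 1), so the partition is: 3 block(s) of size 1, 1 block(s) of size 2.
In nonincreasing order the block sizes are [2, 1, 1, 1].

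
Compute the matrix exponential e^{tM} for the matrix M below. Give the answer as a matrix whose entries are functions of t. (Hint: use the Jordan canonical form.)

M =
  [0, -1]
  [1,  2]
e^{tM} =
  [-t*exp(t) + exp(t), -t*exp(t)]
  [t*exp(t), t*exp(t) + exp(t)]

Strategy: write M = P · J · P⁻¹ where J is a Jordan canonical form, so e^{tM} = P · e^{tJ} · P⁻¹, and e^{tJ} can be computed block-by-block.

M has Jordan form
J =
  [1, 1]
  [0, 1]
(up to reordering of blocks).

Per-block formulas:
  For a 2×2 Jordan block J_2(1): exp(t · J_2(1)) = e^(1t)·(I + t·N), where N is the 2×2 nilpotent shift.

After assembling e^{tJ} and conjugating by P, we get:

e^{tM} =
  [-t*exp(t) + exp(t), -t*exp(t)]
  [t*exp(t), t*exp(t) + exp(t)]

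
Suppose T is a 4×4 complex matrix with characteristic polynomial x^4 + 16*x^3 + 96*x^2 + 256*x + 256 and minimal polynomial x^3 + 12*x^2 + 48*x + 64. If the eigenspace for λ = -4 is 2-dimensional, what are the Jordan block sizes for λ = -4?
Block sizes for λ = -4: [3, 1]

Step 1 — from the characteristic polynomial, algebraic multiplicity of λ = -4 is 4. From dim ker(T − (-4)·I) = 2, there are exactly 2 Jordan blocks for λ = -4.
Step 2 — from the minimal polynomial, the factor (x + 4)^3 tells us the largest block for λ = -4 has size 3.
Step 3 — with total size 4, 2 blocks, and largest block 3, the block sizes (in nonincreasing order) are [3, 1].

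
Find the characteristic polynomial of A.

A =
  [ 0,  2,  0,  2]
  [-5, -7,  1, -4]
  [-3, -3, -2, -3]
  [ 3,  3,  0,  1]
x^4 + 8*x^3 + 24*x^2 + 32*x + 16

Expanding det(x·I − A) (e.g. by cofactor expansion or by noting that A is similar to its Jordan form J, which has the same characteristic polynomial as A) gives
  χ_A(x) = x^4 + 8*x^3 + 24*x^2 + 32*x + 16
which factors as (x + 2)^4. The eigenvalues (with algebraic multiplicities) are λ = -2 with multiplicity 4.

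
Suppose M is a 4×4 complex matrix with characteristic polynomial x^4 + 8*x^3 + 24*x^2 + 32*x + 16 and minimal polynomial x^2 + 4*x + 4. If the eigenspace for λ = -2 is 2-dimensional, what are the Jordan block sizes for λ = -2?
Block sizes for λ = -2: [2, 2]

Step 1 — from the characteristic polynomial, algebraic multiplicity of λ = -2 is 4. From dim ker(M − (-2)·I) = 2, there are exactly 2 Jordan blocks for λ = -2.
Step 2 — from the minimal polynomial, the factor (x + 2)^2 tells us the largest block for λ = -2 has size 2.
Step 3 — with total size 4, 2 blocks, and largest block 2, the block sizes (in nonincreasing order) are [2, 2].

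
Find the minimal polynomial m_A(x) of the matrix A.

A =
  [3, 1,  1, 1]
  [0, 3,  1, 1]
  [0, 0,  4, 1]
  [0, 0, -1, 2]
x^3 - 9*x^2 + 27*x - 27

The characteristic polynomial is χ_A(x) = (x - 3)^4, so the eigenvalues are known. The minimal polynomial is
  m_A(x) = Π_λ (x − λ)^{k_λ}
where k_λ is the size of the *largest* Jordan block for λ (equivalently, the smallest k with (A − λI)^k v = 0 for every generalised eigenvector v of λ).

  λ = 3: largest Jordan block has size 3, contributing (x − 3)^3

So m_A(x) = (x - 3)^3 = x^3 - 9*x^2 + 27*x - 27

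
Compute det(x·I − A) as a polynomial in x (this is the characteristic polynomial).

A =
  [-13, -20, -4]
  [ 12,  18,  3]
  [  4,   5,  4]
x^3 - 9*x^2 + 27*x - 27

Expanding det(x·I − A) (e.g. by cofactor expansion or by noting that A is similar to its Jordan form J, which has the same characteristic polynomial as A) gives
  χ_A(x) = x^3 - 9*x^2 + 27*x - 27
which factors as (x - 3)^3. The eigenvalues (with algebraic multiplicities) are λ = 3 with multiplicity 3.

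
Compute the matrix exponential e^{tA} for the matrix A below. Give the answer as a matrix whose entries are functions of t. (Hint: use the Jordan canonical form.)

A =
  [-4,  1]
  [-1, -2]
e^{tA} =
  [-t*exp(-3*t) + exp(-3*t), t*exp(-3*t)]
  [-t*exp(-3*t), t*exp(-3*t) + exp(-3*t)]

Strategy: write A = P · J · P⁻¹ where J is a Jordan canonical form, so e^{tA} = P · e^{tJ} · P⁻¹, and e^{tJ} can be computed block-by-block.

A has Jordan form
J =
  [-3,  1]
  [ 0, -3]
(up to reordering of blocks).

Per-block formulas:
  For a 2×2 Jordan block J_2(-3): exp(t · J_2(-3)) = e^(-3t)·(I + t·N), where N is the 2×2 nilpotent shift.

After assembling e^{tJ} and conjugating by P, we get:

e^{tA} =
  [-t*exp(-3*t) + exp(-3*t), t*exp(-3*t)]
  [-t*exp(-3*t), t*exp(-3*t) + exp(-3*t)]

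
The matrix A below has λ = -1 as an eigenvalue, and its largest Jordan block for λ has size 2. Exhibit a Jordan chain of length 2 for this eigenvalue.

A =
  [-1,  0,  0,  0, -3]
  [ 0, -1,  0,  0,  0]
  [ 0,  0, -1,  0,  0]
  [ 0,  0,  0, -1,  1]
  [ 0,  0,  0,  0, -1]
A Jordan chain for λ = -1 of length 2:
v_1 = (-3, 0, 0, 1, 0)ᵀ
v_2 = (0, 0, 0, 0, 1)ᵀ

Let N = A − (-1)·I. We want v_2 with N^2 v_2 = 0 but N^1 v_2 ≠ 0; then v_{j-1} := N · v_j for j = 2, …, 2.

Pick v_2 = (0, 0, 0, 0, 1)ᵀ.
Then v_1 = N · v_2 = (-3, 0, 0, 1, 0)ᵀ.

Sanity check: (A − (-1)·I) v_1 = (0, 0, 0, 0, 0)ᵀ = 0. ✓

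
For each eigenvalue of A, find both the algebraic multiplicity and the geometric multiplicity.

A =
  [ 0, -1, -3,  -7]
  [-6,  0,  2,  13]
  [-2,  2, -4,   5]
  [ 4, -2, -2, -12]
λ = -4: alg = 4, geom = 2

Step 1 — factor the characteristic polynomial to read off the algebraic multiplicities:
  χ_A(x) = (x + 4)^4

Step 2 — compute geometric multiplicities via the rank-nullity identity g(λ) = n − rank(A − λI):
  rank(A − (-4)·I) = 2, so dim ker(A − (-4)·I) = n − 2 = 2

Summary:
  λ = -4: algebraic multiplicity = 4, geometric multiplicity = 2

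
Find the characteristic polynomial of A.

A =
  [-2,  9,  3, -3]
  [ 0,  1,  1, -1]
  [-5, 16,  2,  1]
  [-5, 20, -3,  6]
x^4 - 7*x^3 + 9*x^2 + 27*x - 54

Expanding det(x·I − A) (e.g. by cofactor expansion or by noting that A is similar to its Jordan form J, which has the same characteristic polynomial as A) gives
  χ_A(x) = x^4 - 7*x^3 + 9*x^2 + 27*x - 54
which factors as (x - 3)^3*(x + 2). The eigenvalues (with algebraic multiplicities) are λ = -2 with multiplicity 1, λ = 3 with multiplicity 3.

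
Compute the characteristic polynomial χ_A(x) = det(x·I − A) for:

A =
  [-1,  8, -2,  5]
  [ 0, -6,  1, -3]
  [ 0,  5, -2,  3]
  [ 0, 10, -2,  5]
x^4 + 4*x^3 + 6*x^2 + 4*x + 1

Expanding det(x·I − A) (e.g. by cofactor expansion or by noting that A is similar to its Jordan form J, which has the same characteristic polynomial as A) gives
  χ_A(x) = x^4 + 4*x^3 + 6*x^2 + 4*x + 1
which factors as (x + 1)^4. The eigenvalues (with algebraic multiplicities) are λ = -1 with multiplicity 4.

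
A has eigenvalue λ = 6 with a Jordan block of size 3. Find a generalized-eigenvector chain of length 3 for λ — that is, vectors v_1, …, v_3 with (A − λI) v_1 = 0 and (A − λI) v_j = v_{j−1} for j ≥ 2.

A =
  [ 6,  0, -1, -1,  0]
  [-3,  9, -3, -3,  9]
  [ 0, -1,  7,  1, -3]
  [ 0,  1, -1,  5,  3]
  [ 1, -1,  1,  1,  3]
A Jordan chain for λ = 6 of length 3:
v_1 = (0, 3, 0, 0, -1)ᵀ
v_2 = (-1, -3, 1, -1, 1)ᵀ
v_3 = (0, 0, 1, 0, 0)ᵀ

Let N = A − (6)·I. We want v_3 with N^3 v_3 = 0 but N^2 v_3 ≠ 0; then v_{j-1} := N · v_j for j = 3, …, 2.

Pick v_3 = (0, 0, 1, 0, 0)ᵀ.
Then v_2 = N · v_3 = (-1, -3, 1, -1, 1)ᵀ.
Then v_1 = N · v_2 = (0, 3, 0, 0, -1)ᵀ.

Sanity check: (A − (6)·I) v_1 = (0, 0, 0, 0, 0)ᵀ = 0. ✓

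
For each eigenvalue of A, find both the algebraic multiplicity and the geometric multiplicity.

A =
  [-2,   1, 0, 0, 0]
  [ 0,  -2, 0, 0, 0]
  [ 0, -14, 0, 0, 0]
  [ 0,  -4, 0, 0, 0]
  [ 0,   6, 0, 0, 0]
λ = -2: alg = 2, geom = 1; λ = 0: alg = 3, geom = 3

Step 1 — factor the characteristic polynomial to read off the algebraic multiplicities:
  χ_A(x) = x^3*(x + 2)^2

Step 2 — compute geometric multiplicities via the rank-nullity identity g(λ) = n − rank(A − λI):
  rank(A − (-2)·I) = 4, so dim ker(A − (-2)·I) = n − 4 = 1
  rank(A − (0)·I) = 2, so dim ker(A − (0)·I) = n − 2 = 3

Summary:
  λ = -2: algebraic multiplicity = 2, geometric multiplicity = 1
  λ = 0: algebraic multiplicity = 3, geometric multiplicity = 3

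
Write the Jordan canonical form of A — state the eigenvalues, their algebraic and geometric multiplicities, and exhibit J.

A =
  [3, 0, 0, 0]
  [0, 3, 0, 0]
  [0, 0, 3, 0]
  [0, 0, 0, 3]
J_1(3) ⊕ J_1(3) ⊕ J_1(3) ⊕ J_1(3)

The characteristic polynomial is
  det(x·I − A) = x^4 - 12*x^3 + 54*x^2 - 108*x + 81 = (x - 3)^4

Eigenvalues and multiplicities (the geometric multiplicity of λ is n − rank(A − λI), which equals the number of Jordan blocks for λ):
  λ = 3: algebraic multiplicity = 4, geometric multiplicity = 4

Determining the block sizes for each eigenvalue:
  λ = 3: gm = am = 4, so every block has size 1 → block sizes [1, 1, 1, 1]

Assembling the blocks gives a Jordan form
J =
  [3, 0, 0, 0]
  [0, 3, 0, 0]
  [0, 0, 3, 0]
  [0, 0, 0, 3]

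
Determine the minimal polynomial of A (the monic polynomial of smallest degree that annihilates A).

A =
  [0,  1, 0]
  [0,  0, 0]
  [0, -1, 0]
x^2

The characteristic polynomial is χ_A(x) = x^3, so the eigenvalues are known. The minimal polynomial is
  m_A(x) = Π_λ (x − λ)^{k_λ}
where k_λ is the size of the *largest* Jordan block for λ (equivalently, the smallest k with (A − λI)^k v = 0 for every generalised eigenvector v of λ).

  λ = 0: largest Jordan block has size 2, contributing (x − 0)^2

So m_A(x) = x^2 = x^2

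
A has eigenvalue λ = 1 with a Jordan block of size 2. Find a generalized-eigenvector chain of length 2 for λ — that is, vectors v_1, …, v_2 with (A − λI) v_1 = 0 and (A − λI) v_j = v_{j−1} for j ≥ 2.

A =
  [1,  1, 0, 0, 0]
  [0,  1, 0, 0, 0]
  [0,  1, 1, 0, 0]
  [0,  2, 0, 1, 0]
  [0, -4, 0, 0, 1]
A Jordan chain for λ = 1 of length 2:
v_1 = (1, 0, 1, 2, -4)ᵀ
v_2 = (0, 1, 0, 0, 0)ᵀ

Let N = A − (1)·I. We want v_2 with N^2 v_2 = 0 but N^1 v_2 ≠ 0; then v_{j-1} := N · v_j for j = 2, …, 2.

Pick v_2 = (0, 1, 0, 0, 0)ᵀ.
Then v_1 = N · v_2 = (1, 0, 1, 2, -4)ᵀ.

Sanity check: (A − (1)·I) v_1 = (0, 0, 0, 0, 0)ᵀ = 0. ✓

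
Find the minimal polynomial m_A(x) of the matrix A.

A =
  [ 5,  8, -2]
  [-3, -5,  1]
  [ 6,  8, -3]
x^2 + 2*x + 1

The characteristic polynomial is χ_A(x) = (x + 1)^3, so the eigenvalues are known. The minimal polynomial is
  m_A(x) = Π_λ (x − λ)^{k_λ}
where k_λ is the size of the *largest* Jordan block for λ (equivalently, the smallest k with (A − λI)^k v = 0 for every generalised eigenvector v of λ).

  λ = -1: largest Jordan block has size 2, contributing (x + 1)^2

So m_A(x) = (x + 1)^2 = x^2 + 2*x + 1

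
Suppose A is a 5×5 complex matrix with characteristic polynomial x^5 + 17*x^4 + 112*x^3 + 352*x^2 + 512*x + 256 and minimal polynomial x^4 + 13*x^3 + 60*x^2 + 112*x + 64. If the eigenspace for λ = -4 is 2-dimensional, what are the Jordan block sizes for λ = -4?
Block sizes for λ = -4: [3, 1]

Step 1 — from the characteristic polynomial, algebraic multiplicity of λ = -4 is 4. From dim ker(A − (-4)·I) = 2, there are exactly 2 Jordan blocks for λ = -4.
Step 2 — from the minimal polynomial, the factor (x + 4)^3 tells us the largest block for λ = -4 has size 3.
Step 3 — with total size 4, 2 blocks, and largest block 3, the block sizes (in nonincreasing order) are [3, 1].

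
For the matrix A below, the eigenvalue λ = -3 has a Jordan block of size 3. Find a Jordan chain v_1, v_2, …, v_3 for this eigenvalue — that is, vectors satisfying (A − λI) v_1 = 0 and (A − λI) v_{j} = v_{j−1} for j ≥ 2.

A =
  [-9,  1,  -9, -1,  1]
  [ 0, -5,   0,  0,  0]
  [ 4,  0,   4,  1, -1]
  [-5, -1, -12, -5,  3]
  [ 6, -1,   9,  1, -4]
A Jordan chain for λ = -3 of length 3:
v_1 = (-1, 0, 1, -2, 1)ᵀ
v_2 = (3, 0, -3, 7, -3)ᵀ
v_3 = (1, 0, -1, 0, 0)ᵀ

Let N = A − (-3)·I. We want v_3 with N^3 v_3 = 0 but N^2 v_3 ≠ 0; then v_{j-1} := N · v_j for j = 3, …, 2.

Pick v_3 = (1, 0, -1, 0, 0)ᵀ.
Then v_2 = N · v_3 = (3, 0, -3, 7, -3)ᵀ.
Then v_1 = N · v_2 = (-1, 0, 1, -2, 1)ᵀ.

Sanity check: (A − (-3)·I) v_1 = (0, 0, 0, 0, 0)ᵀ = 0. ✓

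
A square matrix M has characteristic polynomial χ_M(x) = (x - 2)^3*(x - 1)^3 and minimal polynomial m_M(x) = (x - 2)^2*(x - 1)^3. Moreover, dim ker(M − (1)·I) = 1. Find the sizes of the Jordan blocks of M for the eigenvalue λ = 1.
Block sizes for λ = 1: [3]

Step 1 — from the characteristic polynomial, algebraic multiplicity of λ = 1 is 3. From dim ker(M − (1)·I) = 1, there are exactly 1 Jordan blocks for λ = 1.
Step 2 — from the minimal polynomial, the factor (x − 1)^3 tells us the largest block for λ = 1 has size 3.
Step 3 — with total size 3, 1 blocks, and largest block 3, the block sizes (in nonincreasing order) are [3].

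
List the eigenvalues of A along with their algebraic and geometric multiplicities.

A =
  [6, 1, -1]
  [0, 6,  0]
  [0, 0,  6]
λ = 6: alg = 3, geom = 2

Step 1 — factor the characteristic polynomial to read off the algebraic multiplicities:
  χ_A(x) = (x - 6)^3

Step 2 — compute geometric multiplicities via the rank-nullity identity g(λ) = n − rank(A − λI):
  rank(A − (6)·I) = 1, so dim ker(A − (6)·I) = n − 1 = 2

Summary:
  λ = 6: algebraic multiplicity = 3, geometric multiplicity = 2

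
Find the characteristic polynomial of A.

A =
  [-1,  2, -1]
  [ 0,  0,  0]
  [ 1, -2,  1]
x^3

Expanding det(x·I − A) (e.g. by cofactor expansion or by noting that A is similar to its Jordan form J, which has the same characteristic polynomial as A) gives
  χ_A(x) = x^3
which factors as x^3. The eigenvalues (with algebraic multiplicities) are λ = 0 with multiplicity 3.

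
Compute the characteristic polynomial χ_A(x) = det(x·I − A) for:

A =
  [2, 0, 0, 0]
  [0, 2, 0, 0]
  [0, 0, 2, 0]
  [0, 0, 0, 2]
x^4 - 8*x^3 + 24*x^2 - 32*x + 16

Expanding det(x·I − A) (e.g. by cofactor expansion or by noting that A is similar to its Jordan form J, which has the same characteristic polynomial as A) gives
  χ_A(x) = x^4 - 8*x^3 + 24*x^2 - 32*x + 16
which factors as (x - 2)^4. The eigenvalues (with algebraic multiplicities) are λ = 2 with multiplicity 4.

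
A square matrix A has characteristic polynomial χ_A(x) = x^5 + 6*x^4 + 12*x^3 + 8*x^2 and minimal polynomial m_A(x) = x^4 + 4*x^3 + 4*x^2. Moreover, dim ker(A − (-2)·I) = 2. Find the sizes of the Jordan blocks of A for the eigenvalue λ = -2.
Block sizes for λ = -2: [2, 1]

Step 1 — from the characteristic polynomial, algebraic multiplicity of λ = -2 is 3. From dim ker(A − (-2)·I) = 2, there are exactly 2 Jordan blocks for λ = -2.
Step 2 — from the minimal polynomial, the factor (x + 2)^2 tells us the largest block for λ = -2 has size 2.
Step 3 — with total size 3, 2 blocks, and largest block 2, the block sizes (in nonincreasing order) are [2, 1].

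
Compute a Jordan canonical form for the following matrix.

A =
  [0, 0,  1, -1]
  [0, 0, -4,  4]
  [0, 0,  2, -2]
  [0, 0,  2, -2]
J_2(0) ⊕ J_1(0) ⊕ J_1(0)

The characteristic polynomial is
  det(x·I − A) = x^4

Eigenvalues and multiplicities (the geometric multiplicity of λ is n − rank(A − λI), which equals the number of Jordan blocks for λ):
  λ = 0: algebraic multiplicity = 4, geometric multiplicity = 3

Determining the block sizes for each eigenvalue:
  λ = 0: 3 blocks summing to 4 forces exactly one block of size 2 and the rest size 1 → block sizes [2, 1, 1]

Assembling the blocks gives a Jordan form
J =
  [0, 1, 0, 0]
  [0, 0, 0, 0]
  [0, 0, 0, 0]
  [0, 0, 0, 0]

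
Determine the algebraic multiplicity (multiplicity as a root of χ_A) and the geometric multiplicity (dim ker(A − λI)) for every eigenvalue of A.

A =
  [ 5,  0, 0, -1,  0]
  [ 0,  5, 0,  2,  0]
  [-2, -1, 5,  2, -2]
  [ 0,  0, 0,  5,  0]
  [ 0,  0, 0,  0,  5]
λ = 5: alg = 5, geom = 3

Step 1 — factor the characteristic polynomial to read off the algebraic multiplicities:
  χ_A(x) = (x - 5)^5

Step 2 — compute geometric multiplicities via the rank-nullity identity g(λ) = n − rank(A − λI):
  rank(A − (5)·I) = 2, so dim ker(A − (5)·I) = n − 2 = 3

Summary:
  λ = 5: algebraic multiplicity = 5, geometric multiplicity = 3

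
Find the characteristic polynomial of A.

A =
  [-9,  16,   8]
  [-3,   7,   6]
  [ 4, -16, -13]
x^3 + 15*x^2 + 75*x + 125

Expanding det(x·I − A) (e.g. by cofactor expansion or by noting that A is similar to its Jordan form J, which has the same characteristic polynomial as A) gives
  χ_A(x) = x^3 + 15*x^2 + 75*x + 125
which factors as (x + 5)^3. The eigenvalues (with algebraic multiplicities) are λ = -5 with multiplicity 3.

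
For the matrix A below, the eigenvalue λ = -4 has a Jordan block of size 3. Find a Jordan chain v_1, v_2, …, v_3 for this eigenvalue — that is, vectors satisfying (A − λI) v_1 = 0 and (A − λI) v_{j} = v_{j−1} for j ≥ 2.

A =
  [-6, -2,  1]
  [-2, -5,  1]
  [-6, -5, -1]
A Jordan chain for λ = -4 of length 3:
v_1 = (2, 0, 4)ᵀ
v_2 = (-2, -2, -6)ᵀ
v_3 = (1, 0, 0)ᵀ

Let N = A − (-4)·I. We want v_3 with N^3 v_3 = 0 but N^2 v_3 ≠ 0; then v_{j-1} := N · v_j for j = 3, …, 2.

Pick v_3 = (1, 0, 0)ᵀ.
Then v_2 = N · v_3 = (-2, -2, -6)ᵀ.
Then v_1 = N · v_2 = (2, 0, 4)ᵀ.

Sanity check: (A − (-4)·I) v_1 = (0, 0, 0)ᵀ = 0. ✓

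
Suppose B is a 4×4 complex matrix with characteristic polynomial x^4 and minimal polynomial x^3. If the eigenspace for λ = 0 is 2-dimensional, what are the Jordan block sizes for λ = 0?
Block sizes for λ = 0: [3, 1]

Step 1 — from the characteristic polynomial, algebraic multiplicity of λ = 0 is 4. From dim ker(B − (0)·I) = 2, there are exactly 2 Jordan blocks for λ = 0.
Step 2 — from the minimal polynomial, the factor (x − 0)^3 tells us the largest block for λ = 0 has size 3.
Step 3 — with total size 4, 2 blocks, and largest block 3, the block sizes (in nonincreasing order) are [3, 1].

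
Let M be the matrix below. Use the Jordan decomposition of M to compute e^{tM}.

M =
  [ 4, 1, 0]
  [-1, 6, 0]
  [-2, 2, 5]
e^{tM} =
  [-t*exp(5*t) + exp(5*t), t*exp(5*t), 0]
  [-t*exp(5*t), t*exp(5*t) + exp(5*t), 0]
  [-2*t*exp(5*t), 2*t*exp(5*t), exp(5*t)]

Strategy: write M = P · J · P⁻¹ where J is a Jordan canonical form, so e^{tM} = P · e^{tJ} · P⁻¹, and e^{tJ} can be computed block-by-block.

M has Jordan form
J =
  [5, 1, 0]
  [0, 5, 0]
  [0, 0, 5]
(up to reordering of blocks).

Per-block formulas:
  For a 1×1 block at λ = 5: exp(t · [5]) = [e^(5t)].
  For a 2×2 Jordan block J_2(5): exp(t · J_2(5)) = e^(5t)·(I + t·N), where N is the 2×2 nilpotent shift.

After assembling e^{tJ} and conjugating by P, we get:

e^{tM} =
  [-t*exp(5*t) + exp(5*t), t*exp(5*t), 0]
  [-t*exp(5*t), t*exp(5*t) + exp(5*t), 0]
  [-2*t*exp(5*t), 2*t*exp(5*t), exp(5*t)]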